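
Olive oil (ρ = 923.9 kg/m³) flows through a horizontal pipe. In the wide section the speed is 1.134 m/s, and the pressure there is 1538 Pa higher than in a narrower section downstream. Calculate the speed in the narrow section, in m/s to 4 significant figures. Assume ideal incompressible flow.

Horizontal Bernoulli: P₁ + ½ρv₁² = P₂ + ½ρv₂², so v₂² = v₁² + 2(P₁ − P₂)/ρ.
v₂ = √(1.134² + 2·1538/923.9) = √(1.286 + 3.329) = 2.148 m/s.

v₂ ≈ 2.148 m/s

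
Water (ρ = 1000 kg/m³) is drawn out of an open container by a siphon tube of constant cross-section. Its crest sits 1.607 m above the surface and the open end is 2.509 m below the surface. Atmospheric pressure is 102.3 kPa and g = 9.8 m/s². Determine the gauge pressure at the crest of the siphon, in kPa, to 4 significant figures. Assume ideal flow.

From the surface to the outlet (both open to atmosphere, surface at rest): v = √(2g·h_out) = √(2·9.8·2.509) = 7.013 m/s.
Continuity keeps v the same throughout the tube; from surface to crest, P_atm + 0 = P_top + ½ρv² + ρg·h_top.
P_top = 102300 − ½·1000·7.013² − 1000·9.8·1.607 = 61960 Pa. So P_gauge = P_top − P_atm = -40340 Pa.

-40.34 kPa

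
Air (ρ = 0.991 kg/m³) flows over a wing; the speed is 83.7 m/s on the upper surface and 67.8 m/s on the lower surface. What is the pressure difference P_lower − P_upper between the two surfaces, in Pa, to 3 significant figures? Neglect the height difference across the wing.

ΔP = 1190 Pa

With negligible Δh, P + ½ρv² is constant, so P_low − P_up = ½ρ(v_up² − v_low²).
ΔP = ½·0.991·(83.7² − 67.8²) = 1190 Pa.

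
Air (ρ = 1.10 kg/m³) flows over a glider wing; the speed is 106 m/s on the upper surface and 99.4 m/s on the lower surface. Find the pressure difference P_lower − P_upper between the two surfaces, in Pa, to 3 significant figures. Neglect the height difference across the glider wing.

ΔP ≈ 746 Pa

The pressure is lower where the speed is higher: ΔP = ½ρ(v_up² − v_low²).
ΔP = ½·1.10·(106² − 99.4²) = 746 Pa.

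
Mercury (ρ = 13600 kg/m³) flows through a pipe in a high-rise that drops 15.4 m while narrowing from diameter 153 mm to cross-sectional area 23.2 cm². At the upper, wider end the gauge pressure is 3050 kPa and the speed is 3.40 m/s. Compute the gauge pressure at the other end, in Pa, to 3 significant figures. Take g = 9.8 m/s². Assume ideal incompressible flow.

Continuity gives A₁v₁ = A₂v₂, so v₂ = (184 cm²)/(23.2 cm²) × 3.40 m/s = 26.9 m/s.
Applying Bernoulli between the two ends and solving for P₂: P₂ = P₁ + ½ρ(v₁² − v₂²) − ρgΔh.
P₂ = 3050000 + ½·13600·(3.40² − 26.9²) − 13600·9.8·(−15.4) = 3050000 + (-4860000) − (-2050000) = 244000 Pa.

P₂ ≈ 244000 Pa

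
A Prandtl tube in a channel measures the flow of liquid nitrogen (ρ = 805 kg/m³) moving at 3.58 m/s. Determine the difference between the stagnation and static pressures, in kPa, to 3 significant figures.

ΔP ≈ 5.16 kPa

At the stagnation point the flow is brought to rest, so Bernoulli gives P_stag − P_static = ½ρv².
ΔP = ½·805·3.58² = 5160 Pa.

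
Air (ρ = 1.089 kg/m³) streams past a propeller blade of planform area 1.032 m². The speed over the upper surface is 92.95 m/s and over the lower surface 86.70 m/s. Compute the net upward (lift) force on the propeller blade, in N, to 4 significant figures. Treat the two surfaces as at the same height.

With equal heights on the two surfaces, Bernoulli gives P_lower − P_upper = ½ρ(v_upper² − v_lower²).
ΔP = ½·1.089·(92.95² − 86.70²) = 611.4 Pa.
Lift = ΔP · A = 611.4 × 1.032 = 630.9 N.

F ≈ 630.9 N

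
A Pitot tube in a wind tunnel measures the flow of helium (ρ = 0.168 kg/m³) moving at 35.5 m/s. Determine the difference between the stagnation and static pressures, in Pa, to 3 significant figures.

ΔP ≈ 106 Pa

Bernoulli between the free stream and the stagnation point: ½ρv² = P_stag − P_static.
ΔP = ½·0.168·35.5² = 106 Pa.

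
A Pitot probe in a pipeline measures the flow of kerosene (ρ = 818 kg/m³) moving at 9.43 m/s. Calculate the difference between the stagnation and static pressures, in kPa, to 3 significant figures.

The dynamic pressure equals the rise in static pressure at the stagnation point: ΔP = ½ρv².
ΔP = ½·818·9.43² = 36400 Pa.

ΔP = 36.4 kPa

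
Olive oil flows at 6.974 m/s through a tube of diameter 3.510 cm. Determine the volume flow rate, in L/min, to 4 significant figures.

Q ≈ 404.9 L/min

Q = A·v = 0.0009676 m² × 6.974 m/s = 0.006748 m³/s.
Converting: 0.006748 m³/s × 60000 = 404.9 L/min.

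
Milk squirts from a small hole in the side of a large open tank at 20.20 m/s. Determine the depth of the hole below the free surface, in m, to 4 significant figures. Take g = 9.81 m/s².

h = 20.80 m

Inverting v = √(2gh) gives h = v² / 2g.
h = 20.20²/(2·9.81) = 408.0/19.62 = 20.80 m.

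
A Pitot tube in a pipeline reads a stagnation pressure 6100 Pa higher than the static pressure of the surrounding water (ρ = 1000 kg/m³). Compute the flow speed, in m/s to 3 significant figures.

v ≈ 3.49 m/s

The dynamic pressure equals the rise in static pressure at the stagnation point: ΔP = ½ρv².
v = √(2ΔP/ρ) = √(2·6100/1000) = 3.49 m/s.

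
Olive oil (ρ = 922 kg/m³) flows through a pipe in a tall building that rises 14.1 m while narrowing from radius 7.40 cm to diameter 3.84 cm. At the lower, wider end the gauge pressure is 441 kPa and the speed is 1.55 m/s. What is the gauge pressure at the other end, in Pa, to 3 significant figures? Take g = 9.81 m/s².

P₂ = 70200 Pa

Continuity gives A₁v₁ = A₂v₂, so v₂ = (172 cm²)/(11.6 cm²) × 1.55 m/s = 23.0 m/s.
Energy conservation along the streamline gives P₂ = P₁ − ½ρ(v₂² − v₁²) − ρg(h₂ − h₁).
P₂ = 441000 + ½·922·(1.55² − 23.0²) − 922·9.81·(+14.1) = 441000 + (-243000) − (128000) = 70200 Pa.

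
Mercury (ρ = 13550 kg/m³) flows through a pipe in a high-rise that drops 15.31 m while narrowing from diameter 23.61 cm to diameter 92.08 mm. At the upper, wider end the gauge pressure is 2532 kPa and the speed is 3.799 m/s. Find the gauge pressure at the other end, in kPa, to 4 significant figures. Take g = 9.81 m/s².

The volume flow rate is constant, so v₂ = (A₁/A₂)v₁ = (437.8/66.59)·3.799 = 24.98 m/s.
Applying Bernoulli between the two ends and solving for P₂: P₂ = P₁ + ½ρ(v₁² − v₂²) − ρgΔh.
P₂ = 2532000 + ½·13550·(3.799² − 24.98²) − 13550·9.81·(−15.31) = 2532000 + (-4129000) − (-2035000) = 438500 Pa.

P₂ ≈ 438.5 kPa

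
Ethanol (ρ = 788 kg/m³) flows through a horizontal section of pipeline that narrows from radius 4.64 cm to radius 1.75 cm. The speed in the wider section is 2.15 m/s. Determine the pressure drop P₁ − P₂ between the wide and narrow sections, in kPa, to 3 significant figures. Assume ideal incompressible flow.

Mass conservation (A₁v₁ = A₂v₂) gives v₂ = 2.15 × 67.6/9.62 = 15.1 m/s.
Bernoulli (h₁ = h₂): P₁ − P₂ = ½ρ(v₂² − v₁²).
P₁ − P₂ = ½·788·(15.1² − 2.15²) = ½·788·224 = 88200 Pa.

ΔP = 88.2 kPa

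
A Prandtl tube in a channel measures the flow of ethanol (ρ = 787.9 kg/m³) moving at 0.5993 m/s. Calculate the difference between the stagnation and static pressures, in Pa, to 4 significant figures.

The dynamic pressure equals the rise in static pressure at the stagnation point: ΔP = ½ρv².
ΔP = ½·787.9·0.5993² = 141.5 Pa.

ΔP = 141.5 Pa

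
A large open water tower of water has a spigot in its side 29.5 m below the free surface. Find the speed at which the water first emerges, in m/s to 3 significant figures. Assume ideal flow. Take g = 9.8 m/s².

24.0 m/s

Torricelli's result v = √(2gh) gives v = √(2·9.8·29.5) = 24.0 m/s.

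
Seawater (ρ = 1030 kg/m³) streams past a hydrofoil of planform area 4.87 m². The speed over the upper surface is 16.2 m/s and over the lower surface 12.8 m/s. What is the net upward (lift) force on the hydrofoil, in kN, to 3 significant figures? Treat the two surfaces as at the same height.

With equal heights on the two surfaces, Bernoulli gives P_lower − P_upper = ½ρ(v_upper² − v_lower²).
ΔP = ½·1030·(16.2² − 12.8²) = 50800 Pa.
Lift = ΔP · A = 50800 × 4.87 = 247000 N.

247 kN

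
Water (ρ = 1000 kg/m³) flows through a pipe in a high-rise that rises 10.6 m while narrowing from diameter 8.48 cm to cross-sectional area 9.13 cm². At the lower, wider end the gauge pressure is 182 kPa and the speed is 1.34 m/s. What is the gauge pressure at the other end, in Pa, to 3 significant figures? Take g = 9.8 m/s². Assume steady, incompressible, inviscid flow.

P₂ = 44700 Pa

Continuity gives A₁v₁ = A₂v₂, so v₂ = (56.5 cm²)/(9.13 cm²) × 1.34 m/s = 8.29 m/s.
Energy conservation along the streamline gives P₂ = P₁ − ½ρ(v₂² − v₁²) − ρg(h₂ − h₁).
P₂ = 182000 + ½·1000·(1.34² − 8.29²) − 1000·9.8·(+10.6) = 182000 + (-33500) − (104000) = 44700 Pa.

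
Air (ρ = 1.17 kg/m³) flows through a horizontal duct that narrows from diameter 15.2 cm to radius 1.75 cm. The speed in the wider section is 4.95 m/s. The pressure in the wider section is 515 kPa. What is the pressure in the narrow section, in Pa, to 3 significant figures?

P₂ ≈ 510000 Pa

Continuity gives A₁v₁ = A₂v₂, so v₂ = (181 cm²)/(9.62 cm²) × 4.95 m/s = 93.4 m/s.
With no height change, Bernoulli's equation is P₁ + ½ρv₁² = P₂ + ½ρv₂².
P₂ = P₁ − ½ρ(v₂² − v₁²) = 515000 − ½·1.17·(93.4² − 4.95²) = 515000 − 5080 = 510000 Pa.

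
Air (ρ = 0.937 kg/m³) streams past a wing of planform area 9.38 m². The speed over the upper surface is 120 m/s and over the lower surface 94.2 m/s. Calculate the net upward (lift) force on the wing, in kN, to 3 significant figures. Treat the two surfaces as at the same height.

The faster flow above has the lower pressure; Bernoulli (same height) gives ΔP = ½ρ(v_up² − v_low²).
ΔP = ½·0.937·(120² − 94.2²) = 2590 Pa.
Lift = ΔP · A = 2590 × 9.38 = 24300 N.

F ≈ 24.3 kN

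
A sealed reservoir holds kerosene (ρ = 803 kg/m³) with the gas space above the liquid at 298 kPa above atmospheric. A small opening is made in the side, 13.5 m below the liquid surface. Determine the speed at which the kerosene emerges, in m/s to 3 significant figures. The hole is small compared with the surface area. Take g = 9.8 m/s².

Take point 1 at the surface (v₁ ≈ 0) and point 2 at the hole (at atmospheric pressure). Bernoulli: P₁ + ρg h = P_atm + ½ρv₂².
With P₁ − P_atm = 298000 Pa, v₂ = √(2gh + 2ΔP/ρ) = √(2·9.8·13.5 + 2·298000/803) = 31.7 m/s.

v ≈ 31.7 m/s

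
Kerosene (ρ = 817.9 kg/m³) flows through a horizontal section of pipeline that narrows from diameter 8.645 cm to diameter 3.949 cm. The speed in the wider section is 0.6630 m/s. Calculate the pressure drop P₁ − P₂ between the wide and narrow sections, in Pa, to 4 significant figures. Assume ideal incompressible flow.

Continuity gives A₁v₁ = A₂v₂, so v₂ = (58.70 cm²)/(12.25 cm²) × 0.6630 m/s = 3.177 m/s.
Along the horizontal streamline, P + ½ρv² is constant.
P₁ − P₂ = ½·817.9·(3.177² − 0.6630²) = ½·817.9·9.656 = 3949 Pa.

ΔP ≈ 3949 Pa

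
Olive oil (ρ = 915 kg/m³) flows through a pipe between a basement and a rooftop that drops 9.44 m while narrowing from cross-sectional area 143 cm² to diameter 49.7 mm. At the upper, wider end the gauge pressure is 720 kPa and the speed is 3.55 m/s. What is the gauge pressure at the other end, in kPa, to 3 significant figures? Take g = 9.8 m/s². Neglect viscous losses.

P₂ ≈ 497 kPa

The volume flow rate is constant, so v₂ = (A₁/A₂)v₁ = (143/19.4)·3.55 = 26.2 m/s.
Applying Bernoulli between the two ends and solving for P₂: P₂ = P₁ + ½ρ(v₁² − v₂²) − ρgΔh.
P₂ = 720000 + ½·915·(3.55² − 26.2²) − 915·9.8·(−9.44) = 720000 + (-308000) − (-84600) = 497000 Pa.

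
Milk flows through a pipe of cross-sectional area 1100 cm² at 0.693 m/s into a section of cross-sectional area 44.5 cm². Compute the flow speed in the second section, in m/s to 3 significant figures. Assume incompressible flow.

v₂ ≈ 17.1 m/s

The volume flow rate is constant, so v₂ = (A₁/A₂)v₁ = (1100/44.5)·0.693 = 17.1 m/s.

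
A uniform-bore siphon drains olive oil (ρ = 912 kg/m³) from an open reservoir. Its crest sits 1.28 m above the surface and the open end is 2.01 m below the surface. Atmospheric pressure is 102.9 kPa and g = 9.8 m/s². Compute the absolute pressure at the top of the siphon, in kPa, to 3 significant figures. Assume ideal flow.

The outlet speed comes from Torricelli: v = √(2g·2.01) = 6.28 m/s.
Continuity keeps v the same throughout the tube; from surface to crest, P_atm + 0 = P_top + ½ρv² + ρg·h_top.
P_top = 102900 − ½·912·6.28² − 912·9.8·1.28 = 73500 Pa.

P_top ≈ 73.5 kPa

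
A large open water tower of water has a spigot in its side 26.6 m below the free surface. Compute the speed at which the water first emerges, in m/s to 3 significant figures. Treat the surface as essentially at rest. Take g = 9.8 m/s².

With the surface at rest and both surface and jet at atmospheric pressure, Bernoulli gives ρg h = ½ρv², so v = √(2gh) = √(2·9.8·26.6) = 22.8 m/s.

v ≈ 22.8 m/s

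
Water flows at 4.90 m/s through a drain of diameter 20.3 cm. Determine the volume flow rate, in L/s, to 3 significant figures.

Q = A·v = 0.0324 m² × 4.90 m/s = 0.159 m³/s.
Converting: 0.159 m³/s × 1000 = 159 L/s.

Q = 159 L/s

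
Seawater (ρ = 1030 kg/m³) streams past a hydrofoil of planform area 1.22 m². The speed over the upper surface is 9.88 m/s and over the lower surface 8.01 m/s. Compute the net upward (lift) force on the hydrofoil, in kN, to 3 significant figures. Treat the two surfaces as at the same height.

With equal heights on the two surfaces, Bernoulli gives P_lower − P_upper = ½ρ(v_upper² − v_lower²).
ΔP = ½·1030·(9.88² − 8.01²) = 17200 Pa.
Lift = ΔP · A = 17200 × 1.22 = 21000 N.

F ≈ 21.0 kN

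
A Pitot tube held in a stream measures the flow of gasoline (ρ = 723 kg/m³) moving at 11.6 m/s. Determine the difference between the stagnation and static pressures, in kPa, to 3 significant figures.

Bernoulli between the free stream and the stagnation point: ½ρv² = P_stag − P_static.
ΔP = ½·723·11.6² = 48600 Pa.

ΔP ≈ 48.6 kPa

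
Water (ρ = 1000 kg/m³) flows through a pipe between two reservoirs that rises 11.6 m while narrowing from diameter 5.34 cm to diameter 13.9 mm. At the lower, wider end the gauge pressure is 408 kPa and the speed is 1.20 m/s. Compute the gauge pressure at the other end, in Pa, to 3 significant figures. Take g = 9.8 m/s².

The volume flow rate is constant, so v₂ = (A₁/A₂)v₁ = (22.4/1.52)·1.20 = 17.7 m/s.
Applying Bernoulli between the two ends and solving for P₂: P₂ = P₁ + ½ρ(v₁² − v₂²) − ρgΔh.
P₂ = 408000 + ½·1000·(1.20² − 17.7²) − 1000·9.8·(+11.6) = 408000 + (-156000) − (114000) = 138000 Pa.

P₂ = 138000 Pa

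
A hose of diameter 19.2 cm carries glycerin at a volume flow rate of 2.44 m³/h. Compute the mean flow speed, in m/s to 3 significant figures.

Q = 2.44 m³/h = 0.000678 m³/s.
v = Q/A = 0.000678 / 0.0290 = 0.0234 m/s.

v ≈ 0.0234 m/s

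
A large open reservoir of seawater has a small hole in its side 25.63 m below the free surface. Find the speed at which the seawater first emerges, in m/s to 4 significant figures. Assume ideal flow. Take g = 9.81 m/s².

With the surface at rest and both surface and jet at atmospheric pressure, Bernoulli gives ρg h = ½ρv², so v = √(2gh) = √(2·9.81·25.63) = 22.42 m/s.

22.42 m/s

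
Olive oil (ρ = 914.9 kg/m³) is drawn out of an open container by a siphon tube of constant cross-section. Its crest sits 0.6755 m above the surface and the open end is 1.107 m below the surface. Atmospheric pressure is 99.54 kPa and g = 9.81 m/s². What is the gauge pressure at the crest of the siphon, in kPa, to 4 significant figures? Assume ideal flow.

The outlet speed comes from Torricelli: v = √(2g·1.107) = 4.660 m/s.
Continuity keeps v the same throughout the tube; from surface to crest, P_atm + 0 = P_top + ½ρv² + ρg·h_top.
P_top = 99540 − ½·914.9·4.660² − 914.9·9.81·0.6755 = 83540 Pa. So P_gauge = P_top − P_atm = -16000 Pa.

-16.00 kPa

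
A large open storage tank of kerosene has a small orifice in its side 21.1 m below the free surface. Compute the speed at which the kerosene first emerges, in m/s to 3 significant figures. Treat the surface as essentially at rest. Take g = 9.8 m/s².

v = 20.3 m/s

The surface is effectively still and both ends are open, so ½v² = gh and v = √(2·9.8·21.1) = 20.3 m/s.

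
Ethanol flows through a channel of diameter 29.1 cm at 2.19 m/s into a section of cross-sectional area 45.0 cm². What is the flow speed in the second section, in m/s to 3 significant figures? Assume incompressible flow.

Continuity gives A₁v₁ = A₂v₂, so v₂ = (665 cm²)/(45.0 cm²) × 2.19 m/s = 32.4 m/s.

v₂ ≈ 32.4 m/s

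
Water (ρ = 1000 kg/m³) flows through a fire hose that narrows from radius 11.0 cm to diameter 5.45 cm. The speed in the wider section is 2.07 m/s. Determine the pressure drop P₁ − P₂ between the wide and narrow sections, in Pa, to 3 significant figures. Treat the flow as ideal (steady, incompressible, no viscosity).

The volume flow rate is constant, so v₂ = (A₁/A₂)v₁ = (380/23.3)·2.07 = 33.7 m/s.
Along the horizontal streamline, P + ½ρv² is constant.
P₁ − P₂ = ½·1000·(33.7² − 2.07²) = ½·1000·1130 = 567000 Pa.

ΔP ≈ 567000 Pa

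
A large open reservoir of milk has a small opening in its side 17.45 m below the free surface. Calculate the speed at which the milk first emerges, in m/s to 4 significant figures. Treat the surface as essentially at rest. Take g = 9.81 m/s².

18.50 m/s

Bernoulli from surface to hole (P equal, v_surface ≈ 0): v = √(2gh) = √(2×9.81×17.45) = 18.50 m/s.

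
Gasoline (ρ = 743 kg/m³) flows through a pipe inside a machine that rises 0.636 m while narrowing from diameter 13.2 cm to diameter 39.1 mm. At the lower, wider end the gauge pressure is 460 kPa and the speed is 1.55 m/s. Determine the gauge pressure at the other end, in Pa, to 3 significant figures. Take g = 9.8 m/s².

The volume flow rate is constant, so v₂ = (A₁/A₂)v₁ = (137/12.0)·1.55 = 17.7 m/s.
Energy conservation along the streamline gives P₂ = P₁ − ½ρ(v₂² − v₁²) − ρg(h₂ − h₁).
P₂ = 460000 + ½·743·(1.55² − 17.7²) − 743·9.8·(+0.636) = 460000 + (-115000) − (4630) = 340000 Pa.

P₂ = 340000 Pa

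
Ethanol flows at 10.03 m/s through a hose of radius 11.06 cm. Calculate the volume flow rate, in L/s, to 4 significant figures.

385.4 L/s

Q = A·v = 0.03843 m² × 10.03 m/s = 0.3854 m³/s.
Converting: 0.3854 m³/s × 1000 = 385.4 L/s.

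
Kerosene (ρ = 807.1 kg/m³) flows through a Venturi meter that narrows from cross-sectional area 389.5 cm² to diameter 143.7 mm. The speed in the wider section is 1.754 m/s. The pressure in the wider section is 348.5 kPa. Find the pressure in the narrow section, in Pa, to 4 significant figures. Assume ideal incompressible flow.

P₂ ≈ 342600 Pa

By continuity, v₂ = v₁·A₁/A₂ = 1.754·(389.5/162.2) = 4.212 m/s.
The pipe is horizontal, so Bernoulli reduces to P₁ + ½ρv₁² = P₂ + ½ρv₂².
P₂ = P₁ − ½ρ(v₂² − v₁²) = 348500 − ½·807.1·(4.212² − 1.754²) = 348500 − 5919 = 342600 Pa.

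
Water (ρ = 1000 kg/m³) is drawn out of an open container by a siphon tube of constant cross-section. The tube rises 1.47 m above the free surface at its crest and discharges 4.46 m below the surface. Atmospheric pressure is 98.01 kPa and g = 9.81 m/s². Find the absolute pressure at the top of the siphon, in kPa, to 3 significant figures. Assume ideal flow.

39.8 kPa

Bernoulli surface→outlet gives ½v² = g·h_out, so v = √(2·9.81·4.46) = 9.35 m/s.
Continuity keeps v the same throughout the tube; from surface to crest, P_atm + 0 = P_top + ½ρv² + ρg·h_top.
P_top = 98010 − ½·1000·9.35² − 1000·9.81·1.47 = 39800 Pa.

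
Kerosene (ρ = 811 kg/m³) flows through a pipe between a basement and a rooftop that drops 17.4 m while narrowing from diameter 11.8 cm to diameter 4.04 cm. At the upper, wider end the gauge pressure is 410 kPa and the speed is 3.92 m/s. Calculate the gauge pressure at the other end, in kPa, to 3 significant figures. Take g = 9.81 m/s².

Mass conservation (A₁v₁ = A₂v₂) gives v₂ = 3.92 × 109/12.8 = 33.4 m/s.
Bernoulli: P₁ + ½ρv₁² + ρg h₁ = P₂ + ½ρv₂² + ρg h₂, so P₂ = P₁ + ½ρ(v₁² − v₂²) − ρg(h₂ − h₁).
P₂ = 410000 + ½·811·(3.92² − 33.4²) − 811·9.81·(−17.4) = 410000 + (-447000) − (-138000) = 101000 Pa.

101 kPa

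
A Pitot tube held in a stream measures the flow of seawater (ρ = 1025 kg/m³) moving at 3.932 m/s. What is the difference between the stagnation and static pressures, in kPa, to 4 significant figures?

ΔP ≈ 7.924 kPa

At the stagnation point the flow is brought to rest, so Bernoulli gives P_stag − P_static = ½ρv².
ΔP = ½·1025·3.932² = 7924 Pa.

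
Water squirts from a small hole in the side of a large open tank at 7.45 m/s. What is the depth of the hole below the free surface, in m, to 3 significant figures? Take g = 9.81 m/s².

h = 2.83 m

Torricelli: v = √(2gh), so h = v²/(2g).
h = 7.45²/(2·9.81) = 55.5/19.62 = 2.83 m.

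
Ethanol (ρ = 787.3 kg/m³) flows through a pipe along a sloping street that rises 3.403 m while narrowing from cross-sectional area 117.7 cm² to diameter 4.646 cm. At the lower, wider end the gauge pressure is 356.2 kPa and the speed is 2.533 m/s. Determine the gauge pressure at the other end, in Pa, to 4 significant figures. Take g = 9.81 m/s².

Continuity gives A₁v₁ = A₂v₂, so v₂ = (117.7 cm²)/(16.95 cm²) × 2.533 m/s = 17.59 m/s.
Bernoulli: P₁ + ½ρv₁² + ρg h₁ = P₂ + ½ρv₂² + ρg h₂, so P₂ = P₁ + ½ρ(v₁² − v₂²) − ρg(h₂ − h₁).
P₂ = 356200 + ½·787.3·(2.533² − 17.59²) − 787.3·9.81·(+3.403) = 356200 + (-119200) − (26280) = 210700 Pa.

210700 Pa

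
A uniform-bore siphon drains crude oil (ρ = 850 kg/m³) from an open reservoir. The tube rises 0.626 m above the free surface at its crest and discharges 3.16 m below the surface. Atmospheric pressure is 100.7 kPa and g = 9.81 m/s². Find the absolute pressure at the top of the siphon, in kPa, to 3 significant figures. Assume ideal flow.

69.1 kPa

The outlet speed comes from Torricelli: v = √(2g·3.16) = 7.87 m/s.
With constant cross-section the crest speed equals v; applying Bernoulli from the surface up to the crest, P_top = P_atm − ½ρv² − ρg·h_top.
P_top = 100700 − ½·850·7.87² − 850·9.81·0.626 = 69100 Pa.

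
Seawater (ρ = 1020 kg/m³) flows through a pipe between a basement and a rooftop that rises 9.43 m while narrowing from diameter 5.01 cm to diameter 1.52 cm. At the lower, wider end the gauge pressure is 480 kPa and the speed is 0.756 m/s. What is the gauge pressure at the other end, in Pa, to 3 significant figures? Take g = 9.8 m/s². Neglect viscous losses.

352000 Pa

Continuity gives A₁v₁ = A₂v₂, so v₂ = (19.7 cm²)/(1.81 cm²) × 0.756 m/s = 8.21 m/s.
Bernoulli: P₁ + ½ρv₁² + ρg h₁ = P₂ + ½ρv₂² + ρg h₂, so P₂ = P₁ + ½ρ(v₁² − v₂²) − ρg(h₂ − h₁).
P₂ = 480000 + ½·1020·(0.756² − 8.21²) − 1020·9.8·(+9.43) = 480000 + (-34100) − (94300) = 352000 Pa.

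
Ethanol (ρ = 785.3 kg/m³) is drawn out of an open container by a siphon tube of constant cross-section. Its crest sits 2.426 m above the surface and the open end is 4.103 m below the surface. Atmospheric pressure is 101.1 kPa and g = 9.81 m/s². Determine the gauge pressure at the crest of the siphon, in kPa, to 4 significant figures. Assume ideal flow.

Bernoulli surface→outlet gives ½v² = g·h_out, so v = √(2·9.81·4.103) = 8.972 m/s.
The bore is uniform, so the speed at the crest is the same v. Bernoulli surface→crest: P_atm = P_top + ½ρv² + ρg·h_top.
P_top = 101100 − ½·785.3·8.972² − 785.3·9.81·2.426 = 50800 Pa. So P_gauge = P_top − P_atm = -50300 Pa.

-50.30 kPa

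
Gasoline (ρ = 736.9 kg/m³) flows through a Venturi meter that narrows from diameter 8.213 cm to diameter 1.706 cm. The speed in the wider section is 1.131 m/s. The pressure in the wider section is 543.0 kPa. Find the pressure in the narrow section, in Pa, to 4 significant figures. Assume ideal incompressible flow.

290300 Pa

Continuity gives A₁v₁ = A₂v₂, so v₂ = (52.98 cm²)/(2.286 cm²) × 1.131 m/s = 26.21 m/s.
Bernoulli (h₁ = h₂): P₁ − P₂ = ½ρ(v₂² − v₁²).
P₂ = P₁ − ½ρ(v₂² − v₁²) = 543000 − ½·736.9·(26.21² − 1.131²) = 543000 − 252700 = 290300 Pa.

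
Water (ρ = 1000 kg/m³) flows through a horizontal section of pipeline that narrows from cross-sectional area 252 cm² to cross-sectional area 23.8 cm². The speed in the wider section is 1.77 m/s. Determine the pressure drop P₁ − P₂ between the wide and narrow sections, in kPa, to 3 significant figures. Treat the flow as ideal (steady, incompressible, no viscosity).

The volume flow rate is constant, so v₂ = (A₁/A₂)v₁ = (252/23.8)·1.77 = 18.7 m/s.
The pipe is horizontal, so Bernoulli reduces to P₁ + ½ρv₁² = P₂ + ½ρv₂².
P₁ − P₂ = ½·1000·(18.7² − 1.77²) = ½·1000·348 = 174000 Pa.

ΔP ≈ 174 kPa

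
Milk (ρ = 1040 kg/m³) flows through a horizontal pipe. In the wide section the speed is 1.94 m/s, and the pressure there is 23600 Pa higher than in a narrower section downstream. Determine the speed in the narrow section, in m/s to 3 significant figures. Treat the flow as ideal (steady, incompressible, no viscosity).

With h₁ = h₂, rearranging Bernoulli gives v₂ = √(v₁² + 2ΔP/ρ).
v₂ = √(1.94² + 2·23600/1040) = √(3.76 + 45.4) = 7.01 m/s.

v₂ ≈ 7.01 m/s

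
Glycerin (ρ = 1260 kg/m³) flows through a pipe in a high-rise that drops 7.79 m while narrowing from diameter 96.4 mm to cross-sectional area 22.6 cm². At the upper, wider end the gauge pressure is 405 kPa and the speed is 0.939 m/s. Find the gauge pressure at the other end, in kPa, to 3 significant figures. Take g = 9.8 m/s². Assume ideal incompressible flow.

P₂ ≈ 496 kPa

Continuity gives A₁v₁ = A₂v₂, so v₂ = (73.0 cm²)/(22.6 cm²) × 0.939 m/s = 3.03 m/s.
Applying Bernoulli between the two ends and solving for P₂: P₂ = P₁ + ½ρ(v₁² − v₂²) − ρgΔh.
P₂ = 405000 + ½·1260·(0.939² − 3.03²) − 1260·9.8·(−7.79) = 405000 + (-5240) − (-96200) = 496000 Pa.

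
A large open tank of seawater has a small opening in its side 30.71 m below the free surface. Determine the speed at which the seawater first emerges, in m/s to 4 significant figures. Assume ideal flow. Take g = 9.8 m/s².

Torricelli's result v = √(2gh) gives v = √(2·9.8·30.71) = 24.53 m/s.

v = 24.53 m/s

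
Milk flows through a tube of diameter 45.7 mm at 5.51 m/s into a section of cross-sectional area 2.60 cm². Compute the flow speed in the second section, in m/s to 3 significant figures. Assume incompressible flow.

v₂ ≈ 34.8 m/s

By continuity, v₂ = v₁·A₁/A₂ = 5.51·(16.4/2.60) = 34.8 m/s.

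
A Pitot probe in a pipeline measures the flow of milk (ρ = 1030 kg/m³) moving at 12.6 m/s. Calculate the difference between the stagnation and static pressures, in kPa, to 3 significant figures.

ΔP = 81.8 kPa

Bernoulli between the free stream and the stagnation point: ½ρv² = P_stag − P_static.
ΔP = ½·1030·12.6² = 81800 Pa.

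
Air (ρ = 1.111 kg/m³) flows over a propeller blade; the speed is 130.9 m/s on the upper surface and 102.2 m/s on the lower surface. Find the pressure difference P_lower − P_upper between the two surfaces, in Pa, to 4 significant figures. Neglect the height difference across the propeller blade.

Bernoulli (same height): P_lower − P_upper = ½ρ(v_upper² − v_lower²).
ΔP = ½·1.111·(130.9² − 102.2²) = 3716 Pa.

ΔP ≈ 3716 Pa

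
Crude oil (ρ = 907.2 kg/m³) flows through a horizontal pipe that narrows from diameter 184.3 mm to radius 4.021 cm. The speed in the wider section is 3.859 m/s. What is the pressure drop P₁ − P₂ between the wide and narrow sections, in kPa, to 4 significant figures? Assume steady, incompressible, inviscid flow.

By continuity, v₂ = v₁·A₁/A₂ = 3.859·(266.8/50.79) = 20.27 m/s.
Along the horizontal streamline, P + ½ρv² is constant.
P₁ − P₂ = ½·907.2·(20.27² − 3.859²) = ½·907.2·395.9 = 179600 Pa.

ΔP ≈ 179.6 kPa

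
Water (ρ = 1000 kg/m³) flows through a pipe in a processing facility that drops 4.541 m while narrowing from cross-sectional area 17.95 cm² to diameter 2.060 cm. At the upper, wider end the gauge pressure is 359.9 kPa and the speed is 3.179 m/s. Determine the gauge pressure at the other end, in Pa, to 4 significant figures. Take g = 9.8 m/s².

By continuity, v₂ = v₁·A₁/A₂ = 3.179·(17.95/3.333) = 17.12 m/s.
Energy conservation along the streamline gives P₂ = P₁ − ½ρ(v₂² − v₁²) − ρg(h₂ − h₁).
P₂ = 359900 + ½·1000·(3.179² − 17.12²) − 1000·9.8·(−4.541) = 359900 + (-141500) − (-44500) = 262900 Pa.

P₂ = 262900 Pa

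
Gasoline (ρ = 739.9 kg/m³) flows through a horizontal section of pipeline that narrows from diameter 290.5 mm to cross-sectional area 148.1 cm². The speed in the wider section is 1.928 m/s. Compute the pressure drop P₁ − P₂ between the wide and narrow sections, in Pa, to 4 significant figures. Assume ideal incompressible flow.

Mass conservation (A₁v₁ = A₂v₂) gives v₂ = 1.928 × 662.8/148.1 = 8.628 m/s.
With no height change, Bernoulli's equation is P₁ + ½ρv₁² = P₂ + ½ρv₂².
P₁ − P₂ = ½·739.9·(8.628² − 1.928²) = ½·739.9·70.73 = 26170 Pa.

ΔP ≈ 26170 Pa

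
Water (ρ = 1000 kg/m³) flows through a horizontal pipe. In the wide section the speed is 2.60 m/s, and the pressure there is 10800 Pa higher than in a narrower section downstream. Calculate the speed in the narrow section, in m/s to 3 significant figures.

Horizontal Bernoulli: P₁ + ½ρv₁² = P₂ + ½ρv₂², so v₂² = v₁² + 2(P₁ − P₂)/ρ.
v₂ = √(2.60² + 2·10800/1000) = √(6.76 + 21.6) = 5.33 m/s.

5.33 m/s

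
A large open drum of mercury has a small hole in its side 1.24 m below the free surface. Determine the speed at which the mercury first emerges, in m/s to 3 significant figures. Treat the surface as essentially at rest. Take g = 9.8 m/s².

Bernoulli from surface to hole (P equal, v_surface ≈ 0): v = √(2gh) = √(2×9.8×1.24) = 4.93 m/s.

v = 4.93 m/s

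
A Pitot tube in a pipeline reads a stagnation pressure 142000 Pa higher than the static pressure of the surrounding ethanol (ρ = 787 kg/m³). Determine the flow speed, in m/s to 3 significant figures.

v = 19.0 m/s

The dynamic pressure equals the rise in static pressure at the stagnation point: ΔP = ½ρv².
v = √(2ΔP/ρ) = √(2·142000/787) = 19.0 m/s.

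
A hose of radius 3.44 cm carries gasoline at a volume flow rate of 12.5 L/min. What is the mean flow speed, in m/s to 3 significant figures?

0.0560 m/s

Q = 12.5 L/min = 0.000208 m³/s.
v = Q/A = 0.000208 / 0.00372 = 0.0560 m/s.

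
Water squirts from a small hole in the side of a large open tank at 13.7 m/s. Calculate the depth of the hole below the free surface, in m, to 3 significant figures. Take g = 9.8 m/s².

h = 9.58 m

Inverting v = √(2gh) gives h = v² / 2g.
h = 13.7²/(2·9.8) = 188/19.60 = 9.58 m.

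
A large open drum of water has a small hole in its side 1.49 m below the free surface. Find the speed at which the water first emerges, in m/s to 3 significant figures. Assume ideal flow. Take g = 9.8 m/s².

v ≈ 5.40 m/s

The surface is effectively still and both ends are open, so ½v² = gh and v = √(2·9.8·1.49) = 5.40 m/s.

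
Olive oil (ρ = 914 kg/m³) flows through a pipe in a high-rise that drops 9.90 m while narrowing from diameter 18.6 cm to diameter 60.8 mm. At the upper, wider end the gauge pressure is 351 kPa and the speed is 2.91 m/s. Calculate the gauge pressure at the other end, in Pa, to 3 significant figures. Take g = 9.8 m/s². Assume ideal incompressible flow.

Continuity gives A₁v₁ = A₂v₂, so v₂ = (272 cm²)/(29.0 cm²) × 2.91 m/s = 27.2 m/s.
Energy conservation along the streamline gives P₂ = P₁ − ½ρ(v₂² − v₁²) − ρg(h₂ − h₁).
P₂ = 351000 + ½·914·(2.91² − 27.2²) − 914·9.8·(−9.90) = 351000 + (-335000) − (-88700) = 105000 Pa.

105000 Pa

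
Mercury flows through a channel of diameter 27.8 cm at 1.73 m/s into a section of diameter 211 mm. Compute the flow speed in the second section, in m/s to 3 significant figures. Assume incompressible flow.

v₂ = 3.00 m/s

Mass conservation (A₁v₁ = A₂v₂) gives v₂ = 1.73 × 607/350 = 3.00 m/s.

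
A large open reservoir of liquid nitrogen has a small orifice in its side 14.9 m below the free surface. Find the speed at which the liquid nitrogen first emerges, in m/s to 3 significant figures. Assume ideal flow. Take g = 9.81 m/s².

v ≈ 17.1 m/s

Torricelli's result v = √(2gh) gives v = √(2·9.81·14.9) = 17.1 m/s.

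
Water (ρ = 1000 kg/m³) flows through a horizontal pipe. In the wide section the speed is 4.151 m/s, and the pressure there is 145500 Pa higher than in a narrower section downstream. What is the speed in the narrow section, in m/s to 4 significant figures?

17.56 m/s

With h₁ = h₂, rearranging Bernoulli gives v₂ = √(v₁² + 2ΔP/ρ).
v₂ = √(4.151² + 2·145500/1000) = √(17.23 + 291.0) = 17.56 m/s.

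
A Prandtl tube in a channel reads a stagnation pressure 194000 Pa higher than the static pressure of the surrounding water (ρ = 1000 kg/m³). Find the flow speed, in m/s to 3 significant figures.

Bernoulli between the free stream and the stagnation point: ½ρv² = P_stag − P_static.
v = √(2ΔP/ρ) = √(2·194000/1000) = 19.7 m/s.

v = 19.7 m/s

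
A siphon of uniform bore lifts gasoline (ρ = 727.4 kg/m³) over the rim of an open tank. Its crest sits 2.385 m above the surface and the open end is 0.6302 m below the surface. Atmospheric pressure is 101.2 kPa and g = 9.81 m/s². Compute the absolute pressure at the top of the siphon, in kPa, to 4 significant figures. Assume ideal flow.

P_top = 79.68 kPa

The outlet speed comes from Torricelli: v = √(2g·0.6302) = 3.516 m/s.
Continuity keeps v the same throughout the tube; from surface to crest, P_atm + 0 = P_top + ½ρv² + ρg·h_top.
P_top = 101200 − ½·727.4·3.516² − 727.4·9.81·2.385 = 79680 Pa.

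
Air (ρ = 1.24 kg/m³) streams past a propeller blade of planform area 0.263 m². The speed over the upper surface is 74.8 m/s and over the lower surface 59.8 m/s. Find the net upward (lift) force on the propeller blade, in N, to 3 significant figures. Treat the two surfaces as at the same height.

F = 329 N

The faster flow above has the lower pressure; Bernoulli (same height) gives ΔP = ½ρ(v_up² − v_low²).
ΔP = ½·1.24·(74.8² − 59.8²) = 1250 Pa.
Lift = ΔP · A = 1250 × 0.263 = 329 N.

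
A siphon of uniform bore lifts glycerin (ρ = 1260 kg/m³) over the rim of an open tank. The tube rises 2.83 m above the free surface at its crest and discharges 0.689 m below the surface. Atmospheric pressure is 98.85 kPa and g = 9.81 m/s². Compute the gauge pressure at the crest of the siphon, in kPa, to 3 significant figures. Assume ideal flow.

Bernoulli surface→outlet gives ½v² = g·h_out, so v = √(2·9.81·0.689) = 3.68 m/s.
The bore is uniform, so the speed at the crest is the same v. Bernoulli surface→crest: P_atm = P_top + ½ρv² + ρg·h_top.
P_top = 98850 − ½·1260·3.68² − 1260·9.81·2.83 = 55400 Pa. So P_gauge = P_top − P_atm = -43500 Pa.

P_gauge ≈ -43.5 kPa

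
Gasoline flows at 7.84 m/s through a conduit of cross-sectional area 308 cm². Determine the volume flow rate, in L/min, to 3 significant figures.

Q = 14500 L/min

Q = A·v = 0.0308 m² × 7.84 m/s = 0.241 m³/s.
Converting: 0.241 m³/s × 60000 = 14500 L/min.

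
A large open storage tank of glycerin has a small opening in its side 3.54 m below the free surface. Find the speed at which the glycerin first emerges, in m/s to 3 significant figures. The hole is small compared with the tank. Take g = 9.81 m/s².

With the surface at rest and both surface and jet at atmospheric pressure, Bernoulli gives ρg h = ½ρv², so v = √(2gh) = √(2·9.81·3.54) = 8.33 m/s.

v ≈ 8.33 m/s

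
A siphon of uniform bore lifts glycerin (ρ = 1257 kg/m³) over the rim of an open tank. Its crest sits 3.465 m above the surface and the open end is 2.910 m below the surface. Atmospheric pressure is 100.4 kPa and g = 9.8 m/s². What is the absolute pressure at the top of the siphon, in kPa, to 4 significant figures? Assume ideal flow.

P_top = 21.87 kPa

From the surface to the outlet (both open to atmosphere, surface at rest): v = √(2g·h_out) = √(2·9.8·2.910) = 7.552 m/s.
With constant cross-section the crest speed equals v; applying Bernoulli from the surface up to the crest, P_top = P_atm − ½ρv² − ρg·h_top.
P_top = 100400 − ½·1257·7.552² − 1257·9.8·3.465 = 21870 Pa.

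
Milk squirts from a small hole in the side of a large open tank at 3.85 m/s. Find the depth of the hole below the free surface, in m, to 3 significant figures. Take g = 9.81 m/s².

Inverting v = √(2gh) gives h = v² / 2g.
h = 3.85²/(2·9.81) = 14.8/19.62 = 0.755 m.

0.755 m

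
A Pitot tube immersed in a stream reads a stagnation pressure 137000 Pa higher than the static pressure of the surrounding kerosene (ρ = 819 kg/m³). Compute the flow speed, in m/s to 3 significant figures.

At the stagnation point the flow is brought to rest, so Bernoulli gives P_stag − P_static = ½ρv².
v = √(2ΔP/ρ) = √(2·137000/819) = 18.3 m/s.

18.3 m/s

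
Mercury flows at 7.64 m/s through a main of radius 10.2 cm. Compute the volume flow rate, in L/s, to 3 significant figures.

Q ≈ 250 L/s

Q = A·v = 0.0327 m² × 7.64 m/s = 0.250 m³/s.
Converting: 0.250 m³/s × 1000 = 250 L/s.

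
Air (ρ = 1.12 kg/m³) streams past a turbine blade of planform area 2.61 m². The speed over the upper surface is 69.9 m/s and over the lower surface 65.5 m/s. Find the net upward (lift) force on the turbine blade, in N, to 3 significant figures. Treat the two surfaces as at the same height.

The faster flow above has the lower pressure; Bernoulli (same height) gives ΔP = ½ρ(v_up² − v_low²).
ΔP = ½·1.12·(69.9² − 65.5²) = 334 Pa.
Lift = ΔP · A = 334 × 2.61 = 871 N.

F ≈ 871 N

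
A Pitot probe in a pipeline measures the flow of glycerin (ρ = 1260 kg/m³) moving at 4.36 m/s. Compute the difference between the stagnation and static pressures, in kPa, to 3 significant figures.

Bernoulli between the free stream and the stagnation point: ½ρv² = P_stag − P_static.
ΔP = ½·1260·4.36² = 12000 Pa.

12.0 kPa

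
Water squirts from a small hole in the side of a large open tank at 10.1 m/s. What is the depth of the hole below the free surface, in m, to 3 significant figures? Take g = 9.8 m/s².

Torricelli: v = √(2gh), so h = v²/(2g).
h = 10.1²/(2·9.8) = 102/19.60 = 5.20 m.

h ≈ 5.20 m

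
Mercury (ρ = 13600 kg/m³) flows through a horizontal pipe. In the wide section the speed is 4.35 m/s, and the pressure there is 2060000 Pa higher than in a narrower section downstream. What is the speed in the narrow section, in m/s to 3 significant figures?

v₂ ≈ 17.9 m/s

With h₁ = h₂, rearranging Bernoulli gives v₂ = √(v₁² + 2ΔP/ρ).
v₂ = √(4.35² + 2·2060000/13600) = √(18.9 + 303) = 17.9 m/s.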